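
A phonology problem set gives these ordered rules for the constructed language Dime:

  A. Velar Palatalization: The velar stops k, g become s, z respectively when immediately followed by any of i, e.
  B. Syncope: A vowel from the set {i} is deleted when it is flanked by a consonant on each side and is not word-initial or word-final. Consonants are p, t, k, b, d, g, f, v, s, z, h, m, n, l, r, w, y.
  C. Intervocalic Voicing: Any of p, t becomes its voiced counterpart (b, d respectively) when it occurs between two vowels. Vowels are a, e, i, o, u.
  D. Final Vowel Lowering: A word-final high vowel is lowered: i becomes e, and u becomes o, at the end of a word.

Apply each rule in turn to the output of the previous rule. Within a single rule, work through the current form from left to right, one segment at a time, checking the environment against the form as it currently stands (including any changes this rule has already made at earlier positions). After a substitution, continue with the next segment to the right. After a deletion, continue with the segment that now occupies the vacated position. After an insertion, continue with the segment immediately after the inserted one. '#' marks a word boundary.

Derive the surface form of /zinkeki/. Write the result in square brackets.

A Velar Palatalization: [zinkeki] → [zinsesi]
B Syncope: [zinsesi] → [znsesi]
C Intervocalic Voicing: no change — [znsesi]
D Final Vowel Lowering: [znsesi] → [znsese]

[znsese]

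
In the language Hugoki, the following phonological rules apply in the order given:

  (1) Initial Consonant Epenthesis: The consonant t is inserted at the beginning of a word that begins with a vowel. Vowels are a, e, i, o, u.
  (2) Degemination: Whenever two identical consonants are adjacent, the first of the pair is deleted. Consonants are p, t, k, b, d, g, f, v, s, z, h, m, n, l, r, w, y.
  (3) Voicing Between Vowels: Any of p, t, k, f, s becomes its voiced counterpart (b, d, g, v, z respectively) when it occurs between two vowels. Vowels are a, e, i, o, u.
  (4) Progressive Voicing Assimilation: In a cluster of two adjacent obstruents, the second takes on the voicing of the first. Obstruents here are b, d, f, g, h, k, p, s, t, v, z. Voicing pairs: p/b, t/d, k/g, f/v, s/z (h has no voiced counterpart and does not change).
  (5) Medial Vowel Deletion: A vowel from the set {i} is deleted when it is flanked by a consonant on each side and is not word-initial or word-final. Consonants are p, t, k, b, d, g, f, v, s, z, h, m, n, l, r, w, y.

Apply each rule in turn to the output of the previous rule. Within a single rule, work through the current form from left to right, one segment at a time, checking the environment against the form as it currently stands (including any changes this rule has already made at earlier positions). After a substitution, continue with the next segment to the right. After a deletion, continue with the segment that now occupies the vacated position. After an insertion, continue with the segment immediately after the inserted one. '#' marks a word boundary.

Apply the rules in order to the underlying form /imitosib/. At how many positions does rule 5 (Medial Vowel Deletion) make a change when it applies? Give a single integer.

(1) Initial Consonant Epenthesis: [imitosib] → [timitosib]
(2) Degemination: no change — [timitosib]
(3) Voicing Between Vowels: [timitosib] → [timidozib]
(4) Progressive Voicing Assimilation: no change — [timidozib]
(5) Medial Vowel Deletion: [timidozib] → [tmdozb]
Rule 5 changed 3 position(s).

3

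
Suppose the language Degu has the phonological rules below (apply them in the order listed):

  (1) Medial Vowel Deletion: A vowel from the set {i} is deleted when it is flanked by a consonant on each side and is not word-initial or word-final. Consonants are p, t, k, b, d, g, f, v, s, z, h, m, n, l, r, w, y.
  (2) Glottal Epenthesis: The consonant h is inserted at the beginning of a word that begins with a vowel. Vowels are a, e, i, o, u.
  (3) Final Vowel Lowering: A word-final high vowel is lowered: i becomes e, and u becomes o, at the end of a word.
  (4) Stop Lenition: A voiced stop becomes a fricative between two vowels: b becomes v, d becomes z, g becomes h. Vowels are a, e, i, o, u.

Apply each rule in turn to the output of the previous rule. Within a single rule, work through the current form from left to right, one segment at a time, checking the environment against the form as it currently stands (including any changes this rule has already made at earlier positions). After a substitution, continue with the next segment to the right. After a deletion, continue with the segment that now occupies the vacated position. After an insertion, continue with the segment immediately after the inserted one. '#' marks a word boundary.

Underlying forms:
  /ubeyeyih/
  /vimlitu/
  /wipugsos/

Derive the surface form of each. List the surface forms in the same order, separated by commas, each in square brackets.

/ubeyeyih/:
  (1) Medial Vowel Deletion: [ubeyeyih] → [ubeyeyh]
  (2) Glottal Epenthesis: [ubeyeyh] → [hubeyeyh]
  (3) Final Vowel Lowering: no change — [hubeyeyh]
  (4) Stop Lenition: [hubeyeyh] → [huveyeyh]
/vimlitu/:
  (1) Medial Vowel Deletion: [vimlitu] → [vmltu]
  (2) Glottal Epenthesis: no change — [vmltu]
  (3) Final Vowel Lowering: [vmltu] → [vmlto]
  (4) Stop Lenition: no change — [vmlto]
/wipugsos/:
  (1) Medial Vowel Deletion: [wipugsos] → [wpugsos]
  (2) Glottal Epenthesis: no change — [wpugsos]
  (3) Final Vowel Lowering: no change — [wpugsos]
  (4) Stop Lenition: no change — [wpugsos]

[huveyeyh], [vmlto], [wpugsos]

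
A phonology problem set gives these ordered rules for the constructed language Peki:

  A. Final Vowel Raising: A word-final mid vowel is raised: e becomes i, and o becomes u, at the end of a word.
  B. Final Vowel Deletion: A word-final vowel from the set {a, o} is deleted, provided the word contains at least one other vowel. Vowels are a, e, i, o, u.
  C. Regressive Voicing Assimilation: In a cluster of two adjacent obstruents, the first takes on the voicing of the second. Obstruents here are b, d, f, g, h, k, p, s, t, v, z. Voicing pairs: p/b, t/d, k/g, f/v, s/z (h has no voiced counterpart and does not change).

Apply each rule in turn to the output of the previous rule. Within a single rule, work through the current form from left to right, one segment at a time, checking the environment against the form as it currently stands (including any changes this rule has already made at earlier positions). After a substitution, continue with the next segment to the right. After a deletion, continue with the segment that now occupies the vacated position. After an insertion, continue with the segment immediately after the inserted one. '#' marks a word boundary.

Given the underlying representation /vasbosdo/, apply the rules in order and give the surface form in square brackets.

[vazbozdu]

A Final Vowel Raising: [vasbosdo] → [vasbosdu]
B Final Vowel Deletion: no change — [vasbosdu]
C Regressive Voicing Assimilation: [vasbosdu] → [vazbozdu]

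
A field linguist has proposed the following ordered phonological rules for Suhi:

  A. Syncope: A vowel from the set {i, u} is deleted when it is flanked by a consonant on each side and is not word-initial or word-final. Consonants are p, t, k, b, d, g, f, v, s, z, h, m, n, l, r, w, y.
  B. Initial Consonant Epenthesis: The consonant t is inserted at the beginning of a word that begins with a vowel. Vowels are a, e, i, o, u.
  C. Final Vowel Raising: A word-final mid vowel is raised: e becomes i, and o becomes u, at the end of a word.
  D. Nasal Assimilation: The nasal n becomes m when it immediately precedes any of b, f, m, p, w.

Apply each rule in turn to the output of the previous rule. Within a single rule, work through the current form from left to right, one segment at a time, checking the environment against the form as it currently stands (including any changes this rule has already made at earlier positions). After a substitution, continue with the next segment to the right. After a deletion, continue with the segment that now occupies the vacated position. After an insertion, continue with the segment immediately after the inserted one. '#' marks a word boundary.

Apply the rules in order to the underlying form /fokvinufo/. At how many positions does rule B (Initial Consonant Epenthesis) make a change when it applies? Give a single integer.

0

A Syncope: [fokvinufo] → [fokvnfo]
B Initial Consonant Epenthesis: no change — [fokvnfo]
C Final Vowel Raising: [fokvnfo] → [fokvnfu]
D Nasal Assimilation: [fokvnfu] → [fokvmfu]
Rule B changed 0 position(s).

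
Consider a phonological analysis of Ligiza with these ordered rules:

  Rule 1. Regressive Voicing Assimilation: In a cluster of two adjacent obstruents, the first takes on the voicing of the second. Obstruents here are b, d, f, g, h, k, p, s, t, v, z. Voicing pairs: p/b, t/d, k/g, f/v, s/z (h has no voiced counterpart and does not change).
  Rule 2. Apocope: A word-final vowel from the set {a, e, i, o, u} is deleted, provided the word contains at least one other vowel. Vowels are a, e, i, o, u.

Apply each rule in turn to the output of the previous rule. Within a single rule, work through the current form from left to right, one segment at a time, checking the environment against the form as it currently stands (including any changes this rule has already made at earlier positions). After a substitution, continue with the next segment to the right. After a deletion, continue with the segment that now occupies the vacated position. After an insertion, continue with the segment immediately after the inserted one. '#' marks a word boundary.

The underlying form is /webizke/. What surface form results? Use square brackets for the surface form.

[webisk]

Rule 1 Regressive Voicing Assimilation: [webizke] → [webiske]
Rule 2 Apocope: [webiske] → [webisk]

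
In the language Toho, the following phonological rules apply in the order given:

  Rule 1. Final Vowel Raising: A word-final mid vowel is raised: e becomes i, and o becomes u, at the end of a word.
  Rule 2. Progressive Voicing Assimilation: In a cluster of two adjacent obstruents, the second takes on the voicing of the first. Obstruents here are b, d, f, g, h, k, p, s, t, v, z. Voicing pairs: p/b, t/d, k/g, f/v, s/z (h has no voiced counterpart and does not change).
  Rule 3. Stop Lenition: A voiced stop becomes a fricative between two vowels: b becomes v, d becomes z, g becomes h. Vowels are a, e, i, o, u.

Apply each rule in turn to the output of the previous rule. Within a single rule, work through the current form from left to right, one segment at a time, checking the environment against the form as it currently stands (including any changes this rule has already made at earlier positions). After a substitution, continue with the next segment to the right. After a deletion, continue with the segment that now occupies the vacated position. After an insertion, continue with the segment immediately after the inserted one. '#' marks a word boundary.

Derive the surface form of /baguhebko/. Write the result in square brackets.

[bahuhebgu]

Rule 1 Final Vowel Raising: [baguhebko] → [baguhebku]
Rule 2 Progressive Voicing Assimilation: [baguhebku] → [baguhebgu]
Rule 3 Stop Lenition: [baguhebgu] → [bahuhebgu]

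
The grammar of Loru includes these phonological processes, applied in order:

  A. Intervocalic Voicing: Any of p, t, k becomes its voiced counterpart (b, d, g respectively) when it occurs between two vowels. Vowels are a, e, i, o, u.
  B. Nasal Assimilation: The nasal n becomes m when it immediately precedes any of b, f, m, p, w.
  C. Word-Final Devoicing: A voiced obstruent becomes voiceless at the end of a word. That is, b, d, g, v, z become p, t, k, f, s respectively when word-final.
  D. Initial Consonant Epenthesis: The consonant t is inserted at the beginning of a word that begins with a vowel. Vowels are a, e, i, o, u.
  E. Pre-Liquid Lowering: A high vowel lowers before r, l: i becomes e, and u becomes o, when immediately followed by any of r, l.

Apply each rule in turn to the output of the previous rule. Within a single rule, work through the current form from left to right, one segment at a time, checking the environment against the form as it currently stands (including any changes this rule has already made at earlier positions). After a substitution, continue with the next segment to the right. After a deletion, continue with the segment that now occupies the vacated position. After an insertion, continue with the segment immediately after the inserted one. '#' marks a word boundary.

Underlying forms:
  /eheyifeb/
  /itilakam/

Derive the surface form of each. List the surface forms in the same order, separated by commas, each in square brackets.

/eheyifeb/:
  A Intervocalic Voicing: no change — [eheyifeb]
  B Nasal Assimilation: no change — [eheyifeb]
  C Word-Final Devoicing: [eheyifeb] → [eheyifep]
  D Initial Consonant Epenthesis: [eheyifep] → [teheyifep]
  E Pre-Liquid Lowering: no change — [teheyifep]
/itilakam/:
  A Intervocalic Voicing: [itilakam] → [idilagam]
  B Nasal Assimilation: no change — [idilagam]
  C Word-Final Devoicing: no change — [idilagam]
  D Initial Consonant Epenthesis: [idilagam] → [tidilagam]
  E Pre-Liquid Lowering: [tidilagam] → [tidelagam]

[teheyifep], [tidelagam]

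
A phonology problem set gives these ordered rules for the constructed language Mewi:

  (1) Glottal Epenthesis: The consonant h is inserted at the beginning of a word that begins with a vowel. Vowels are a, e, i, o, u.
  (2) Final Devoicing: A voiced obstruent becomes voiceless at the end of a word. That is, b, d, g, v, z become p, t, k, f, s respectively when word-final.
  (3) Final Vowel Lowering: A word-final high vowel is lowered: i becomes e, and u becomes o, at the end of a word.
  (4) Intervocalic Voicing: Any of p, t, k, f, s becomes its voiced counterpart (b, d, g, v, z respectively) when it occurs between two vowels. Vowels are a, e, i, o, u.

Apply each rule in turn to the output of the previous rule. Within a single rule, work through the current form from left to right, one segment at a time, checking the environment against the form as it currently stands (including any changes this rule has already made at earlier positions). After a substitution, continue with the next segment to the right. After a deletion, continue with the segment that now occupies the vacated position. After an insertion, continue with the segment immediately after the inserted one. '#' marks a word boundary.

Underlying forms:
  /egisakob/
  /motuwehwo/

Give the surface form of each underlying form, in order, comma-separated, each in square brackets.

[hegizagop], [moduwehwo]

/egisakob/:
  (1) Glottal Epenthesis: [egisakob] → [hegisakob]
  (2) Final Devoicing: [hegisakob] → [hegisakop]
  (3) Final Vowel Lowering: no change — [hegisakop]
  (4) Intervocalic Voicing: [hegisakop] → [hegizagop]
/motuwehwo/:
  (1) Glottal Epenthesis: no change — [motuwehwo]
  (2) Final Devoicing: no change — [motuwehwo]
  (3) Final Vowel Lowering: no change — [motuwehwo]
  (4) Intervocalic Voicing: [motuwehwo] → [moduwehwo]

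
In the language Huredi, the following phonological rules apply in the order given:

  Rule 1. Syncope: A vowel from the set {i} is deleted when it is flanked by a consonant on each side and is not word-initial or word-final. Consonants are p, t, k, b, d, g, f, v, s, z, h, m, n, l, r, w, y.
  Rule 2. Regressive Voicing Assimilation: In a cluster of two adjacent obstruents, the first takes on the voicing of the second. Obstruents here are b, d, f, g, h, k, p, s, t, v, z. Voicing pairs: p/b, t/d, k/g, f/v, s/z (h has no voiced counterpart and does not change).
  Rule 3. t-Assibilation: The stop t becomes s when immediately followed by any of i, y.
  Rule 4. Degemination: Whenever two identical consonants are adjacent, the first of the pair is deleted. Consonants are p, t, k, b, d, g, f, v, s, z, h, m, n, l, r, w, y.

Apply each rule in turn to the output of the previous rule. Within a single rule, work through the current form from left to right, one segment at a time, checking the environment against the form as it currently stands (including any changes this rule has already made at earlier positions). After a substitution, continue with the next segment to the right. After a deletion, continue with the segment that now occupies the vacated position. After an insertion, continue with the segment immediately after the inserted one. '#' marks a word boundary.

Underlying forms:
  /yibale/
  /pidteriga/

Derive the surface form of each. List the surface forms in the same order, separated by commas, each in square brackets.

[ybale], [bterga]

/yibale/:
  Rule 1 Syncope: [yibale] → [ybale]
  Rule 2 Regressive Voicing Assimilation: no change — [ybale]
  Rule 3 t-Assibilation: no change — [ybale]
  Rule 4 Degemination: no change — [ybale]
/pidteriga/:
  Rule 1 Syncope: [pidteriga] → [pdterga]
  Rule 2 Regressive Voicing Assimilation: [pdterga] → [btterga]
  Rule 3 t-Assibilation: no change — [btterga]
  Rule 4 Degemination: [btterga] → [bterga]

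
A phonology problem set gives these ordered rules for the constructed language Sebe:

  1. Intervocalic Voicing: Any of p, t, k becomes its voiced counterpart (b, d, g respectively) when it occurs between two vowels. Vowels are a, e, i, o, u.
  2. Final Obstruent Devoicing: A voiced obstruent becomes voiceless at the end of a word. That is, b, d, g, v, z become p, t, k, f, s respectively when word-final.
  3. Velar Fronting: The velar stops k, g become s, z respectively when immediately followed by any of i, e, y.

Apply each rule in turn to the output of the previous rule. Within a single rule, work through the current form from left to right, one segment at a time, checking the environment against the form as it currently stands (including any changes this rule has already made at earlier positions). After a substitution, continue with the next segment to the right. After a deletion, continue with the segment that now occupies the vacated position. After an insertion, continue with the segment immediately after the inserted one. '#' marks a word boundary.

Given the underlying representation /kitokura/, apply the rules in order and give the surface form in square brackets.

1 Intervocalic Voicing: [kitokura] → [kidogura]
2 Final Obstruent Devoicing: no change — [kidogura]
3 Velar Fronting: [kidogura] → [sidogura]

[sidogura]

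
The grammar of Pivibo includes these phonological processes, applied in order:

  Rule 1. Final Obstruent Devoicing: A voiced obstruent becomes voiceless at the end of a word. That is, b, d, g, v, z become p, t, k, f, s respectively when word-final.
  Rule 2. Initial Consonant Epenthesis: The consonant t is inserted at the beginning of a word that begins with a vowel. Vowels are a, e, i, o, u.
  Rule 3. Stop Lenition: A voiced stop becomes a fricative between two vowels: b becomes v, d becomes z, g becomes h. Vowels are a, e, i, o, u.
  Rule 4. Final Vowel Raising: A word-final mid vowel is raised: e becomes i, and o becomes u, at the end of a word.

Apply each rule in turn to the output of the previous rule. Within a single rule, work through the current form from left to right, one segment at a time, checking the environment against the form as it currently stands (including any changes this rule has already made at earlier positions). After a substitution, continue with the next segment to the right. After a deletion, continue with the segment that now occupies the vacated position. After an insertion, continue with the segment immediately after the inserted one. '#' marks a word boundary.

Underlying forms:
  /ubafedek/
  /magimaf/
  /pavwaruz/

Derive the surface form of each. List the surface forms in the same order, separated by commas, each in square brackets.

/ubafedek/:
  Rule 1 Final Obstruent Devoicing: no change — [ubafedek]
  Rule 2 Initial Consonant Epenthesis: [ubafedek] → [tubafedek]
  Rule 3 Stop Lenition: [tubafedek] → [tuvafezek]
  Rule 4 Final Vowel Raising: no change — [tuvafezek]
/magimaf/:
  Rule 1 Final Obstruent Devoicing: no change — [magimaf]
  Rule 2 Initial Consonant Epenthesis: no change — [magimaf]
  Rule 3 Stop Lenition: [magimaf] → [mahimaf]
  Rule 4 Final Vowel Raising: no change — [mahimaf]
/pavwaruz/:
  Rule 1 Final Obstruent Devoicing: [pavwaruz] → [pavwarus]
  Rule 2 Initial Consonant Epenthesis: no change — [pavwarus]
  Rule 3 Stop Lenition: no change — [pavwarus]
  Rule 4 Final Vowel Raising: no change — [pavwarus]

[tuvafezek], [mahimaf], [pavwarus]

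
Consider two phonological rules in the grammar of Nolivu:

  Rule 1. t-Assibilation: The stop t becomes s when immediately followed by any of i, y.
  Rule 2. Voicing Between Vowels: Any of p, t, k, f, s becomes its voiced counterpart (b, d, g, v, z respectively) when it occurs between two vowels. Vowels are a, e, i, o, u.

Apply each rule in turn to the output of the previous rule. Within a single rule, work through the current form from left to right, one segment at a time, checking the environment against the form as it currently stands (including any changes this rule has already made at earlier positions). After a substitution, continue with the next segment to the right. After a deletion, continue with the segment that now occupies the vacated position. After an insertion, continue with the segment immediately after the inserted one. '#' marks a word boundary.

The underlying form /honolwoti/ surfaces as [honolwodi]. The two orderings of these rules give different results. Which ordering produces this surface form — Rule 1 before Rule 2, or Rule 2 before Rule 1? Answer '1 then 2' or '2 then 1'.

Order 1 then 2:
  1 t-Assibilation: [honolwoti] → [honolwosi]
  2 Voicing Between Vowels: [honolwosi] → [honolwozi]
  result: [honolwozi]
Order 2 then 1:
  2 Voicing Between Vowels: [honolwoti] → [honolwodi]
  1 t-Assibilation: no change — [honolwodi]
  result: [honolwodi]

2 then 1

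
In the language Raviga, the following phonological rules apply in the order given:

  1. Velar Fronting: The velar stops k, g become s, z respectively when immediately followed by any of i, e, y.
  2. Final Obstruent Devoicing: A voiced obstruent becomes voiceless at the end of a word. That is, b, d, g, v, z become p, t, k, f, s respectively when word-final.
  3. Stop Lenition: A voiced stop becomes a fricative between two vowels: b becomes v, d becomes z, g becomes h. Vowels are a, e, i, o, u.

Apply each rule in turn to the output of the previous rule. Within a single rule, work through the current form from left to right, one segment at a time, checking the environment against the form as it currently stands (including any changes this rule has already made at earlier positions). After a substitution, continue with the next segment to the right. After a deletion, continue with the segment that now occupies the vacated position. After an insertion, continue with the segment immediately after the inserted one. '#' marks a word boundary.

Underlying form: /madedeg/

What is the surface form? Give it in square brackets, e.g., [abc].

1 Velar Fronting: no change — [madedeg]
2 Final Obstruent Devoicing: [madedeg] → [madedek]
3 Stop Lenition: [madedek] → [mazezek]

[mazezek]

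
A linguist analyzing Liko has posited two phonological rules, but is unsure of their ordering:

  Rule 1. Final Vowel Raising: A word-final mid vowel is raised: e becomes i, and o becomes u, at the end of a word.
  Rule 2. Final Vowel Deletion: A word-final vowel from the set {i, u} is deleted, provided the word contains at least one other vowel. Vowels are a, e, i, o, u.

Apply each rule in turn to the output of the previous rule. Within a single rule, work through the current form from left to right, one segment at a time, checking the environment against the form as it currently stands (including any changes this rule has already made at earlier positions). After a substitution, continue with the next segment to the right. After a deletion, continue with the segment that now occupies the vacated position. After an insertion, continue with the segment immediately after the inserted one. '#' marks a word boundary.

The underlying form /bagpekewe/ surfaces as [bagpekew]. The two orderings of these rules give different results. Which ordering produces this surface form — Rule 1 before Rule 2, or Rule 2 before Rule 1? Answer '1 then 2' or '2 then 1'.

Order 1 then 2:
  1 Final Vowel Raising: [bagpekewe] → [bagpekewi]
  2 Final Vowel Deletion: [bagpekewi] → [bagpekew]
  result: [bagpekew]
Order 2 then 1:
  2 Final Vowel Deletion: no change — [bagpekewe]
  1 Final Vowel Raising: [bagpekewe] → [bagpekewi]
  result: [bagpekewi]

1 then 2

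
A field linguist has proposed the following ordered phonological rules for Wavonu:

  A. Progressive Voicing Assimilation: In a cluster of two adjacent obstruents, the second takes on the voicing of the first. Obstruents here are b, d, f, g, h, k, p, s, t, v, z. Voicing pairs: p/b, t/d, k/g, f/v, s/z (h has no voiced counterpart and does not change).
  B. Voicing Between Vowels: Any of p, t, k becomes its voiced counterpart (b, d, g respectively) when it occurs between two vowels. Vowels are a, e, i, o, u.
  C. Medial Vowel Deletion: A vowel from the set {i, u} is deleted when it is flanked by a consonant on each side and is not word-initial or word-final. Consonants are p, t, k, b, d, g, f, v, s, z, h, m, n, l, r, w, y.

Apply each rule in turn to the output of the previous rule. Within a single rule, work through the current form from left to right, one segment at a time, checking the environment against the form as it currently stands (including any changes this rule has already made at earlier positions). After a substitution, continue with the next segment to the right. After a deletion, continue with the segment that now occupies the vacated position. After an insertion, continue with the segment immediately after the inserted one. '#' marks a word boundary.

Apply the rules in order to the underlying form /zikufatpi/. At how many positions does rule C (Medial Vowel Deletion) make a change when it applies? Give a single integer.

2

A Progressive Voicing Assimilation: no change — [zikufatpi]
B Voicing Between Vowels: [zikufatpi] → [zigufatpi]
C Medial Vowel Deletion: [zigufatpi] → [zgfatpi]
Rule C changed 2 position(s).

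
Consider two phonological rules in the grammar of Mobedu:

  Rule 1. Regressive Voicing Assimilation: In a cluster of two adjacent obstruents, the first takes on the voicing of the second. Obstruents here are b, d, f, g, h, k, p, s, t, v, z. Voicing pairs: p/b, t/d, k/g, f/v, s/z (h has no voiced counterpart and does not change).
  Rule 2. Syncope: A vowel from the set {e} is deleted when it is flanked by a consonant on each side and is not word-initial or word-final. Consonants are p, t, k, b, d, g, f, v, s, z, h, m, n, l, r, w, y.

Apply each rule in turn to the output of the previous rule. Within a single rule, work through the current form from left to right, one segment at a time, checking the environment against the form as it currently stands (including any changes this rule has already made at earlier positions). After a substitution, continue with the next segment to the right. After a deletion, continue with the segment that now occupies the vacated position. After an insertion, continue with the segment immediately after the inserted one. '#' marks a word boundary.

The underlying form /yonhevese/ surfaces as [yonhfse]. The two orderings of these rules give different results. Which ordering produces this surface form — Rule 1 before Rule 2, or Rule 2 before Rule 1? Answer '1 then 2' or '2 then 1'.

2 then 1

Order 1 then 2:
  1 Regressive Voicing Assimilation: no change — [yonhevese]
  2 Syncope: [yonhevese] → [yonhvse]
  result: [yonhvse]
Order 2 then 1:
  2 Syncope: [yonhevese] → [yonhvse]
  1 Regressive Voicing Assimilation: [yonhvse] → [yonhfse]
  result: [yonhfse]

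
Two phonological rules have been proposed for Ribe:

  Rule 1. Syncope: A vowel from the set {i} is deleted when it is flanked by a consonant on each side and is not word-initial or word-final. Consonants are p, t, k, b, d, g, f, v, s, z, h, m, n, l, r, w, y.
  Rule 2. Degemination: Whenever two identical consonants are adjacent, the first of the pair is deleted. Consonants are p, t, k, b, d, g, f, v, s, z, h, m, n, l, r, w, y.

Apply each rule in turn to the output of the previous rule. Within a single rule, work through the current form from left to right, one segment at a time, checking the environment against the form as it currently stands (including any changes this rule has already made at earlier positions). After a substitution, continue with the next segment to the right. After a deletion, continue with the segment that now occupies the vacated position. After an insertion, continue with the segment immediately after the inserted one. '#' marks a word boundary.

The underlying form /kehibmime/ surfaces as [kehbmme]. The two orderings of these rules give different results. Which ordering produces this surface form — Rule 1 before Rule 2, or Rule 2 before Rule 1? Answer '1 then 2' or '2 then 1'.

Order 1 then 2:
  1 Syncope: [kehibmime] → [kehbmme]
  2 Degemination: [kehbmme] → [kehbme]
  result: [kehbme]
Order 2 then 1:
  2 Degemination: no change — [kehibmime]
  1 Syncope: [kehibmime] → [kehbmme]
  result: [kehbmme]

2 then 1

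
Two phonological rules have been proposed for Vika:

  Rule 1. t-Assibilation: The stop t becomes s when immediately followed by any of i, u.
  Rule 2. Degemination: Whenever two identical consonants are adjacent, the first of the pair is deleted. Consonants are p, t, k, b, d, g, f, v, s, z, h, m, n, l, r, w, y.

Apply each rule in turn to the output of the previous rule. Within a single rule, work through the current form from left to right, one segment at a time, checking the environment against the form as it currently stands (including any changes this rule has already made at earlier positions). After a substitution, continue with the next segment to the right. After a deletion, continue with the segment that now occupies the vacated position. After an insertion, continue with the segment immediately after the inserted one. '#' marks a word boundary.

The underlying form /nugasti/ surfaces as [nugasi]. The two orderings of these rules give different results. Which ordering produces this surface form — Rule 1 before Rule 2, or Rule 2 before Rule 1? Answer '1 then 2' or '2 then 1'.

1 then 2

Order 1 then 2:
  1 t-Assibilation: [nugasti] → [nugassi]
  2 Degemination: [nugassi] → [nugasi]
  result: [nugasi]
Order 2 then 1:
  2 Degemination: no change — [nugasti]
  1 t-Assibilation: [nugasti] → [nugassi]
  result: [nugassi]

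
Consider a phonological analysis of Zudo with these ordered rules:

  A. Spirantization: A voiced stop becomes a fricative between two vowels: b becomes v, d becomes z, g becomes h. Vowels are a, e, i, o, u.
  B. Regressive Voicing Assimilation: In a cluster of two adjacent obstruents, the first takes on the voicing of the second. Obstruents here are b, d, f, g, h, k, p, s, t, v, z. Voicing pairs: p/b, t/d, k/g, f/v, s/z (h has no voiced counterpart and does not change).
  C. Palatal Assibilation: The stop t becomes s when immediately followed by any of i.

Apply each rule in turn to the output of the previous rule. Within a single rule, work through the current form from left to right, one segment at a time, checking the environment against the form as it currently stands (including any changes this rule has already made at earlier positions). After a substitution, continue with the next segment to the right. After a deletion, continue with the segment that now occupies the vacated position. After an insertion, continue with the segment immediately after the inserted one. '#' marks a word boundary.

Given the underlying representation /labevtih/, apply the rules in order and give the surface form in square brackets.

A Spirantization: [labevtih] → [lavevtih]
B Regressive Voicing Assimilation: [lavevtih] → [laveftih]
C Palatal Assibilation: [laveftih] → [lavefsih]

[lavefsih]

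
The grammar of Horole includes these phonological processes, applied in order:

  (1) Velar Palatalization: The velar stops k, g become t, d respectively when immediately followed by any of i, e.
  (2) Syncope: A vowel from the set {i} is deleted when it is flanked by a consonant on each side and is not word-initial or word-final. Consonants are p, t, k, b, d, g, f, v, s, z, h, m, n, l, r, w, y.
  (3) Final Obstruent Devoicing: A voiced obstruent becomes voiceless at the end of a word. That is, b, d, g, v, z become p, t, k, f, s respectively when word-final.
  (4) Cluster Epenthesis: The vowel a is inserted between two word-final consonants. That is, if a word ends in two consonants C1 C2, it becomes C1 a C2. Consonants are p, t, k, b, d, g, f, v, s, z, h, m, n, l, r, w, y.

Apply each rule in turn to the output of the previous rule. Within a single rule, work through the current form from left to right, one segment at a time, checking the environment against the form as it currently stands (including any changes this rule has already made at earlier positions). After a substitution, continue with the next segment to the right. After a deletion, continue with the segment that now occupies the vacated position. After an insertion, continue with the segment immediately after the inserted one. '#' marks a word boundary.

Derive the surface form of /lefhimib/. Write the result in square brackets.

(1) Velar Palatalization: no change — [lefhimib]
(2) Syncope: [lefhimib] → [lefhmb]
(3) Final Obstruent Devoicing: [lefhmb] → [lefhmp]
(4) Cluster Epenthesis: [lefhmp] → [lefhmap]

[lefhmap]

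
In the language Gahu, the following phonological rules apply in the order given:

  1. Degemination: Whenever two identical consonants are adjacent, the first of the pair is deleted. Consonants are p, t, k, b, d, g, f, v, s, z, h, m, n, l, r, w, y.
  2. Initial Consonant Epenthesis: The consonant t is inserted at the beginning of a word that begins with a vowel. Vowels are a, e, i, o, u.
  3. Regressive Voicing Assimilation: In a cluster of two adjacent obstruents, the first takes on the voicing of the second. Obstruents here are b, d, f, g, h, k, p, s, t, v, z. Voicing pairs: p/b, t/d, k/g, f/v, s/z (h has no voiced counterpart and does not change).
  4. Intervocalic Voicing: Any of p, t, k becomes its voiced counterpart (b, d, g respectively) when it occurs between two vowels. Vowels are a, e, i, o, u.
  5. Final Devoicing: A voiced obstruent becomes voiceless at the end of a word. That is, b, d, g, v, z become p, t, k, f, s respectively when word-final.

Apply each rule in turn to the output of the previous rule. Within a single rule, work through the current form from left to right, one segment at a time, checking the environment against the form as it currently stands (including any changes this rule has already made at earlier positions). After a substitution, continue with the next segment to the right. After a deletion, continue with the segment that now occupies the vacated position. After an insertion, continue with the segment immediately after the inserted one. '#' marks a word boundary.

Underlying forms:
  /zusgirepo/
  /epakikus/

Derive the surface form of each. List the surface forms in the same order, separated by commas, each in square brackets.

/zusgirepo/:
  1 Degemination: no change — [zusgirepo]
  2 Initial Consonant Epenthesis: no change — [zusgirepo]
  3 Regressive Voicing Assimilation: [zusgirepo] → [zuzgirepo]
  4 Intervocalic Voicing: [zuzgirepo] → [zuzgirebo]
  5 Final Devoicing: no change — [zuzgirebo]
/epakikus/:
  1 Degemination: no change — [epakikus]
  2 Initial Consonant Epenthesis: [epakikus] → [tepakikus]
  3 Regressive Voicing Assimilation: no change — [tepakikus]
  4 Intervocalic Voicing: [tepakikus] → [tebagigus]
  5 Final Devoicing: no change — [tebagigus]

[zuzgirebo], [tebagigus]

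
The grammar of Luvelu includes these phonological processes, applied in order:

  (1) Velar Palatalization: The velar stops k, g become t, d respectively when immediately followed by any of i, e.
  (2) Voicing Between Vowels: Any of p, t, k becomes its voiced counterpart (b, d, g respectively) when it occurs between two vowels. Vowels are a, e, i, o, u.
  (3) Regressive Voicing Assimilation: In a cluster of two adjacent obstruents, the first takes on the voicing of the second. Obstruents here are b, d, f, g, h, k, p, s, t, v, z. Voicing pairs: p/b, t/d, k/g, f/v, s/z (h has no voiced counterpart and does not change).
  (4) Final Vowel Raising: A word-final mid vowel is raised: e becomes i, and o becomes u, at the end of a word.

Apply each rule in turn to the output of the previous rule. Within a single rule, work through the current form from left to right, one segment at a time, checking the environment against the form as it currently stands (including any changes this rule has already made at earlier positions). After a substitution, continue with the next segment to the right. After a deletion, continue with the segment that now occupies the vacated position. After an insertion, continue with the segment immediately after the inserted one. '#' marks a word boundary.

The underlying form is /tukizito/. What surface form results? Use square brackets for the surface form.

[tudizidu]

(1) Velar Palatalization: [tukizito] → [tutizito]
(2) Voicing Between Vowels: [tutizito] → [tudizido]
(3) Regressive Voicing Assimilation: no change — [tudizido]
(4) Final Vowel Raising: [tudizido] → [tudizidu]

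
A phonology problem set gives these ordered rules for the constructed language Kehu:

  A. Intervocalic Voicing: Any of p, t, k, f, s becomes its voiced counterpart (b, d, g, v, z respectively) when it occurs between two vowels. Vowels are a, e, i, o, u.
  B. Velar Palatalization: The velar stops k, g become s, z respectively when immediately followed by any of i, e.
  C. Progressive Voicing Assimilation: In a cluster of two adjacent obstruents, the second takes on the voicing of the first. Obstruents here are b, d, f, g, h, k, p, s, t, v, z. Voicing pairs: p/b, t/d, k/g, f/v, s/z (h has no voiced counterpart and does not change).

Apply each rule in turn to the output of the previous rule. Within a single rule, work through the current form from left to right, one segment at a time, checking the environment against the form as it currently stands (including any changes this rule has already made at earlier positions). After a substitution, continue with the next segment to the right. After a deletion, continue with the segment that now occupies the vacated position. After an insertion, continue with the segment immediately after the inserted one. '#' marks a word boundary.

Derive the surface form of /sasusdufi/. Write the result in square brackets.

[sazustuvi]

A Intervocalic Voicing: [sasusdufi] → [sazusduvi]
B Velar Palatalization: no change — [sazusduvi]
C Progressive Voicing Assimilation: [sazusduvi] → [sazustuvi]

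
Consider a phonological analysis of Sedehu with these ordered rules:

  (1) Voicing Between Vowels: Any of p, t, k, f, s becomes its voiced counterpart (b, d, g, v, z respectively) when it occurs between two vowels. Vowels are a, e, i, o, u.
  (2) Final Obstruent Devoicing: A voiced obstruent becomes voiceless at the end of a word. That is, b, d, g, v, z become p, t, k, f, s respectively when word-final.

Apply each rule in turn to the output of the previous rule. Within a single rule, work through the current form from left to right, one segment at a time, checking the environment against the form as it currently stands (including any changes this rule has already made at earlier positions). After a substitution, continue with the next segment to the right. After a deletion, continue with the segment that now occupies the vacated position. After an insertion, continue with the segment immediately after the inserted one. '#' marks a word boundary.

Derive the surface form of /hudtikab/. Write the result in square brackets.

(1) Voicing Between Vowels: [hudtikab] → [hudtigab]
(2) Final Obstruent Devoicing: [hudtigab] → [hudtigap]

[hudtigap]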